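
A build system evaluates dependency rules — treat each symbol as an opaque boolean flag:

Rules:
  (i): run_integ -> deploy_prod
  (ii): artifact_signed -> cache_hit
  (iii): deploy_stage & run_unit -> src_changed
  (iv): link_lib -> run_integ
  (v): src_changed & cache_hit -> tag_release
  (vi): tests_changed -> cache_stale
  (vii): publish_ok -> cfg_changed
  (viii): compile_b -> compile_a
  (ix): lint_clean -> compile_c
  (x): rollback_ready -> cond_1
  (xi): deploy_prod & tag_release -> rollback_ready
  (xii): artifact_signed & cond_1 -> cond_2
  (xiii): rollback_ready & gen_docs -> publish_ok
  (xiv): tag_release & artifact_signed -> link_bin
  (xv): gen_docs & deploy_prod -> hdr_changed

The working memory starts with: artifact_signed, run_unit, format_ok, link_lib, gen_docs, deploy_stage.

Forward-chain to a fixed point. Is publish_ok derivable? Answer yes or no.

yes

Round 1: (ii) [artifact_signed -> cache_hit]; (iii) [deploy_stage & run_unit -> src_changed]; (iv) [link_lib -> run_integ]. Adds cache_hit, src_changed, run_integ.
Round 2: (i) [run_integ -> deploy_prod]; (v) [src_changed & cache_hit -> tag_release]. Adds deploy_prod, tag_release.
Round 3: (xi) [deploy_prod & tag_release -> rollback_ready]; (xiv) [tag_release & artifact_signed -> link_bin]; (xv) [gen_docs & deploy_prod -> hdr_changed]. Adds rollback_ready, link_bin, hdr_changed.
Round 4: (x) [rollback_ready -> cond_1]; (xiii) [rollback_ready & gen_docs -> publish_ok]. Adds cond_1, publish_ok.
Round 5: (vii) [publish_ok -> cfg_changed]; (xii) [artifact_signed & cond_1 -> cond_2]. Adds cfg_changed, cond_2.
publish_ok appears in round 4, so it is derivable.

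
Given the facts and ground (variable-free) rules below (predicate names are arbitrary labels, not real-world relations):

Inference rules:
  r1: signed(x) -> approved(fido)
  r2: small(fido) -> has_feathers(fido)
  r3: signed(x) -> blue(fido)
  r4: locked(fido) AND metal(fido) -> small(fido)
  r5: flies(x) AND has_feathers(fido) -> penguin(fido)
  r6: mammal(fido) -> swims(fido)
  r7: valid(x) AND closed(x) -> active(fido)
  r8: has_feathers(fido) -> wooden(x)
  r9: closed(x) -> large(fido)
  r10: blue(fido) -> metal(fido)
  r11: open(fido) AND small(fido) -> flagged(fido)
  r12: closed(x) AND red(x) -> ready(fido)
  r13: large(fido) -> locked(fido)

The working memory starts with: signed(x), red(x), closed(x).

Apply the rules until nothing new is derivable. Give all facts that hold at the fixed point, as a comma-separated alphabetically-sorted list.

Round 1: r1 [signed(x) -> approved(fido)]; r3 [signed(x) -> blue(fido)]; r9 [closed(x) -> large(fido)]; r12 [closed(x) AND red(x) -> ready(fido)]. New: approved(fido), blue(fido), large(fido), ready(fido).
Round 2: r10 [blue(fido) -> metal(fido)]; r13 [large(fido) -> locked(fido)]. New: metal(fido), locked(fido).
Round 3: r4 [locked(fido) AND metal(fido) -> small(fido)]. New: small(fido).
Round 4: r2 [small(fido) -> has_feathers(fido)]. New: has_feathers(fido).
Round 5: r8 [has_feathers(fido) -> wooden(x)]. New: wooden(x).

approved(fido), blue(fido), closed(x), has_feathers(fido), large(fido), locked(fido), metal(fido), ready(fido), red(x), signed(x), small(fido), wooden(x)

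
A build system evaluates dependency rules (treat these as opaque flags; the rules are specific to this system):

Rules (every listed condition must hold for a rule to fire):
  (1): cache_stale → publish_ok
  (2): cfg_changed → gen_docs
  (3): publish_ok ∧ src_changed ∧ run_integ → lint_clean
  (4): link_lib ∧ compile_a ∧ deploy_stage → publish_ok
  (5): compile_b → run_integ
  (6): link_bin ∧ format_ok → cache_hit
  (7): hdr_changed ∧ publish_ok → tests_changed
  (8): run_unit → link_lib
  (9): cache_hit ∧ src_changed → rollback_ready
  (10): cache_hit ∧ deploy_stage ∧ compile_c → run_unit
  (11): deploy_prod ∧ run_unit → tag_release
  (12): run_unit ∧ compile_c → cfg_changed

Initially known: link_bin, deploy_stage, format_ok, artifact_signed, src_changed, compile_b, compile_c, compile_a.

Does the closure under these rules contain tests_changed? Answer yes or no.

Round 1 — (5), (6), derive run_integ, cache_hit.
Round 2 — (9), (10), derive rollback_ready, run_unit.
Round 3 — (8), (12), derive link_lib, cfg_changed.
Round 4 — (2), (4), derive gen_docs, publish_ok.
Round 5 — (3), derive lint_clean.
Fixed point reached. tests_changed is concluded only by (7); (7) needs hdr_changed (never derived).

no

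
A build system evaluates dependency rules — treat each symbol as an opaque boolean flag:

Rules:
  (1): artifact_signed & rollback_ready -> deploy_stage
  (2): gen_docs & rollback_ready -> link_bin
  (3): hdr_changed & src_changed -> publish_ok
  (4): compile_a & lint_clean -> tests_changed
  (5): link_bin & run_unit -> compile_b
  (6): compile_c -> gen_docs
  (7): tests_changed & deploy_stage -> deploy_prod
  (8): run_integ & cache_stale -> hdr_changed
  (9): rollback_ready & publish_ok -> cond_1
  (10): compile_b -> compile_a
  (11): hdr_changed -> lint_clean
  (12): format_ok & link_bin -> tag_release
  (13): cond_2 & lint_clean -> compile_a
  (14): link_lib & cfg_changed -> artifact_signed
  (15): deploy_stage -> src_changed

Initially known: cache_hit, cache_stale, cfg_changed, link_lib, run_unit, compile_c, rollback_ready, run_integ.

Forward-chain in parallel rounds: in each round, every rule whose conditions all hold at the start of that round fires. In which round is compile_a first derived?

4

[1] (6) [compile_c -> gen_docs]; (8) [run_integ & cache_stale -> hdr_changed]; (14) [link_lib & cfg_changed -> artifact_signed]. ⇒ new: gen_docs, hdr_changed, artifact_signed.
[2] (1) [artifact_signed & rollback_ready -> deploy_stage]; (2) [gen_docs & rollback_ready -> link_bin]; (11) [hdr_changed -> lint_clean]. ⇒ new: deploy_stage, link_bin, lint_clean.
[3] (5) [link_bin & run_unit -> compile_b]; (15) [deploy_stage -> src_changed]. ⇒ new: compile_b, src_changed.
[4] (3) [hdr_changed & src_changed -> publish_ok]; (10) [compile_b -> compile_a]. ⇒ new: publish_ok, compile_a.
compile_a first appears in round 4.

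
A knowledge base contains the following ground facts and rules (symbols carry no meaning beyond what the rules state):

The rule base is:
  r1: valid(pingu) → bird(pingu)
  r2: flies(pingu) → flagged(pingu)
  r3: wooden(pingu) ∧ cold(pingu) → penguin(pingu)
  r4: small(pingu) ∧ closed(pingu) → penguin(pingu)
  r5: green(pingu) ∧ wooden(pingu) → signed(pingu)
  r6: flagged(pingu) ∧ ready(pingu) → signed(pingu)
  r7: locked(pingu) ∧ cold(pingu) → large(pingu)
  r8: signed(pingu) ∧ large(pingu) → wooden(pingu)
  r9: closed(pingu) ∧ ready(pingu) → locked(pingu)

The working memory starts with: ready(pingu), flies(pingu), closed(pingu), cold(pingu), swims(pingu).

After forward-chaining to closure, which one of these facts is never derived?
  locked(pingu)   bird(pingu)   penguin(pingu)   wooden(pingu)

Round 1 fires r2, r9, giving flagged(pingu), locked(pingu).
Round 2 fires r6, r7, giving signed(pingu), large(pingu).
Round 3 fires r8, giving wooden(pingu).
Round 4 fires r3, giving penguin(pingu).
Derived: penguin(pingu) (round 4), locked(pingu) (round 1), wooden(pingu) (round 3). bird(pingu) never appears in any round.

bird(pingu)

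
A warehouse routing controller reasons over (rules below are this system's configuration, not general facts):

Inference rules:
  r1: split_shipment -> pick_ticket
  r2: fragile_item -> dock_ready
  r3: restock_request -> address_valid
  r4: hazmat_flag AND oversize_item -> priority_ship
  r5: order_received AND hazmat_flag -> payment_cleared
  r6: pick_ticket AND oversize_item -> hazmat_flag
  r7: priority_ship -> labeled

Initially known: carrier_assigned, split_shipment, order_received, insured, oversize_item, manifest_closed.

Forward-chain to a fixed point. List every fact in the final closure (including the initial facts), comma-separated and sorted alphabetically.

[1] r1 [split_shipment -> pick_ticket]. ⇒ new: pick_ticket.
[2] r6 [pick_ticket AND oversize_item -> hazmat_flag]. ⇒ new: hazmat_flag.
[3] r4 [hazmat_flag AND oversize_item -> priority_ship]; r5 [order_received AND hazmat_flag -> payment_cleared]. ⇒ new: priority_ship, payment_cleared.
[4] r7 [priority_ship -> labeled]. ⇒ new: labeled.

carrier_assigned, hazmat_flag, insured, labeled, manifest_closed, order_received, oversize_item, payment_cleared, pick_ticket, priority_ship, split_shipment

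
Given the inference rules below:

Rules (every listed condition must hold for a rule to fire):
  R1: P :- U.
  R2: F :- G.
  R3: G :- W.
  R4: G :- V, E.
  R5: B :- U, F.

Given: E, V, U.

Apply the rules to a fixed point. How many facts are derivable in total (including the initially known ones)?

Round 1: R1 [P :- U.]; R4 [G :- V, E.]. New: P, G.
Round 2: R2 [F :- G.]. New: F.
Round 3: R5 [B :- U, F.]. New: B.
Closure: {B, E, F, G, P, U, V} — 7 facts.

7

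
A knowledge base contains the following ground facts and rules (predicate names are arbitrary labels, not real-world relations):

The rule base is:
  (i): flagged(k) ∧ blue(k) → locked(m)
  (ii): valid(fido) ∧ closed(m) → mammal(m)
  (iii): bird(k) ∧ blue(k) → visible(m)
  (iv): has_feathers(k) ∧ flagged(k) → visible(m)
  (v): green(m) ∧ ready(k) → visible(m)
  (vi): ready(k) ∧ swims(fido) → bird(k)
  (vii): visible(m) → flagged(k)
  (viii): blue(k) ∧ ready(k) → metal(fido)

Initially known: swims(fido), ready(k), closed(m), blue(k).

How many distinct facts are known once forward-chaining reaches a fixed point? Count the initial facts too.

9

Round 1: (vi) [ready(k) ∧ swims(fido) → bird(k)]; (viii) [blue(k) ∧ ready(k) → metal(fido)]. New: bird(k), metal(fido).
Round 2: (iii) [bird(k) ∧ blue(k) → visible(m)]. New: visible(m).
Round 3: (vii) [visible(m) → flagged(k)]. New: flagged(k).
Round 4: (i) [flagged(k) ∧ blue(k) → locked(m)]. New: locked(m).
Closure: {bird(k), blue(k), closed(m), flagged(k), locked(m), metal(fido), ready(k), swims(fido), visible(m)} — 9 facts.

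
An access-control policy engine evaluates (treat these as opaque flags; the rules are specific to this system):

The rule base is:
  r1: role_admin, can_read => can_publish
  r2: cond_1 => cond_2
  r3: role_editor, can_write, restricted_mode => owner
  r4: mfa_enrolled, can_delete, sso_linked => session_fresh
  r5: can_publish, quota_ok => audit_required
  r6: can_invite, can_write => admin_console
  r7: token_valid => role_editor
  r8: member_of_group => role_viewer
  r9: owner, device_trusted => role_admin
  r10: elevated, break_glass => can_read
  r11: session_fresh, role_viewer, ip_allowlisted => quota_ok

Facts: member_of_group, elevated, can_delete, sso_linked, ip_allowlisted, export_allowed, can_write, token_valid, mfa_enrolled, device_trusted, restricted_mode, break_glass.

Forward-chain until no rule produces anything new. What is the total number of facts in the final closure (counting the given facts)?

Round 1: r4 [mfa_enrolled, can_delete, sso_linked => session_fresh]; r7 [token_valid => role_editor]; r8 [member_of_group => role_viewer]; r10 [elevated, break_glass => can_read]. New: session_fresh, role_editor, role_viewer, can_read.
Round 2: r3 [role_editor, can_write, restricted_mode => owner]; r11 [session_fresh, role_viewer, ip_allowlisted => quota_ok]. New: owner, quota_ok.
Round 3: r9 [owner, device_trusted => role_admin]. New: role_admin.
Round 4: r1 [role_admin, can_read => can_publish]. New: can_publish.
Round 5: r5 [can_publish, quota_ok => audit_required]. New: audit_required.
Closure: {audit_required, break_glass, can_delete, can_publish, can_read, can_write, device_trusted, elevated, export_allowed, ip_allowlisted, member_of_group, mfa_enrolled, owner, quota_ok, restricted_mode, role_admin, role_editor, role_viewer, session_fresh, sso_linked, token_valid} — 21 facts.

21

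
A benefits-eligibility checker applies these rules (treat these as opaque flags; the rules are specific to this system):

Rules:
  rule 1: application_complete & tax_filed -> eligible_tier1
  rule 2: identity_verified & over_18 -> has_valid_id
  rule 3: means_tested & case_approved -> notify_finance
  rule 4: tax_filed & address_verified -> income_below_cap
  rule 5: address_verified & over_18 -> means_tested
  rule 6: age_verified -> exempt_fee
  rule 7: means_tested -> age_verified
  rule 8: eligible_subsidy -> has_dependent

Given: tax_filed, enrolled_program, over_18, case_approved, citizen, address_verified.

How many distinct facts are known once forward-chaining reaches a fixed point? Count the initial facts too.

Round 1: rule 4 [tax_filed & address_verified -> income_below_cap]; rule 5 [address_verified & over_18 -> means_tested]. Adds income_below_cap, means_tested.
Round 2: rule 3 [means_tested & case_approved -> notify_finance]; rule 7 [means_tested -> age_verified]. Adds notify_finance, age_verified.
Round 3: rule 6 [age_verified -> exempt_fee]. Adds exempt_fee.
Closure: {address_verified, age_verified, case_approved, citizen, enrolled_program, exempt_fee, income_below_cap, means_tested, notify_finance, over_18, tax_filed} — 11 facts.

11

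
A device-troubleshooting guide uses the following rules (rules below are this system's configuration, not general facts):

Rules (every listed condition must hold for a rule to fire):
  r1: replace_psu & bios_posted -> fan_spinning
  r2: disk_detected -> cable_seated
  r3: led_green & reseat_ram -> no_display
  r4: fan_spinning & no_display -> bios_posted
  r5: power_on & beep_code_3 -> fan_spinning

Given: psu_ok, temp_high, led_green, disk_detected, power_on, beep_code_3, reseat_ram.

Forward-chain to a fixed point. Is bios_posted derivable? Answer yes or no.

yes

Round 1 fires r2, r3, r5, giving cable_seated, no_display, fan_spinning.
Round 2 fires r4, giving bios_posted.
bios_posted appears in round 2, so it is derivable.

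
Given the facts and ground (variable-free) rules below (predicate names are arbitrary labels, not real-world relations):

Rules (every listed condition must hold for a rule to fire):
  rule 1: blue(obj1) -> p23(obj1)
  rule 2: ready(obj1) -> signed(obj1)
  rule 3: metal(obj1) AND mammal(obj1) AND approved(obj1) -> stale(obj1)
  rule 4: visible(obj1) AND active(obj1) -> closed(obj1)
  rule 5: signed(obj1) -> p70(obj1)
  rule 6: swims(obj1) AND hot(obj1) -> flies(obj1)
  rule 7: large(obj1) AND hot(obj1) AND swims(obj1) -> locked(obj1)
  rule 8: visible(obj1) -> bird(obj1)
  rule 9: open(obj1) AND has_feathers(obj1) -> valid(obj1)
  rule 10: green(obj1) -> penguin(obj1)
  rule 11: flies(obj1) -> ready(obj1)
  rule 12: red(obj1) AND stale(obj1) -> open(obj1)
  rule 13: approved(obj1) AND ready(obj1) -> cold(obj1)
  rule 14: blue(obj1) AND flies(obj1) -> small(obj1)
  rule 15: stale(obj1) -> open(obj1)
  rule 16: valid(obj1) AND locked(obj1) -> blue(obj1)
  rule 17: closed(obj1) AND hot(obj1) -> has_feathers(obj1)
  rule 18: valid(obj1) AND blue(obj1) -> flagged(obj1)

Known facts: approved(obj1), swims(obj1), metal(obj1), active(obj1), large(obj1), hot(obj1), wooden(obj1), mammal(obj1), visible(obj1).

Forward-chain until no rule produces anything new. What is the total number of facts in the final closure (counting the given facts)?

[1] rule 3 [metal(obj1) AND mammal(obj1) AND approved(obj1) -> stale(obj1)]; rule 4 [visible(obj1) AND active(obj1) -> closed(obj1)]; rule 6 [swims(obj1) AND hot(obj1) -> flies(obj1)]; rule 7 [large(obj1) AND hot(obj1) AND swims(obj1) -> locked(obj1)]; rule 8 [visible(obj1) -> bird(obj1)]. ⇒ new: stale(obj1), closed(obj1), flies(obj1), locked(obj1), bird(obj1).
[2] rule 11 [flies(obj1) -> ready(obj1)]; rule 15 [stale(obj1) -> open(obj1)]; rule 17 [closed(obj1) AND hot(obj1) -> has_feathers(obj1)]. ⇒ new: ready(obj1), open(obj1), has_feathers(obj1).
[3] rule 2 [ready(obj1) -> signed(obj1)]; rule 9 [open(obj1) AND has_feathers(obj1) -> valid(obj1)]; rule 13 [approved(obj1) AND ready(obj1) -> cold(obj1)]. ⇒ new: signed(obj1), valid(obj1), cold(obj1).
[4] rule 5 [signed(obj1) -> p70(obj1)]; rule 16 [valid(obj1) AND locked(obj1) -> blue(obj1)]. ⇒ new: p70(obj1), blue(obj1).
[5] rule 1 [blue(obj1) -> p23(obj1)]; rule 14 [blue(obj1) AND flies(obj1) -> small(obj1)]; rule 18 [valid(obj1) AND blue(obj1) -> flagged(obj1)]. ⇒ new: p23(obj1), small(obj1), flagged(obj1).
Closure: {active(obj1), approved(obj1), bird(obj1), blue(obj1), closed(obj1), cold(obj1), flagged(obj1), flies(obj1), has_feathers(obj1), hot(obj1), large(obj1), locked(obj1), mammal(obj1), metal(obj1), open(obj1), p23(obj1), p70(obj1), ready(obj1), signed(obj1), small(obj1), stale(obj1), swims(obj1), valid(obj1), visible(obj1), wooden(obj1)} — 25 facts.

25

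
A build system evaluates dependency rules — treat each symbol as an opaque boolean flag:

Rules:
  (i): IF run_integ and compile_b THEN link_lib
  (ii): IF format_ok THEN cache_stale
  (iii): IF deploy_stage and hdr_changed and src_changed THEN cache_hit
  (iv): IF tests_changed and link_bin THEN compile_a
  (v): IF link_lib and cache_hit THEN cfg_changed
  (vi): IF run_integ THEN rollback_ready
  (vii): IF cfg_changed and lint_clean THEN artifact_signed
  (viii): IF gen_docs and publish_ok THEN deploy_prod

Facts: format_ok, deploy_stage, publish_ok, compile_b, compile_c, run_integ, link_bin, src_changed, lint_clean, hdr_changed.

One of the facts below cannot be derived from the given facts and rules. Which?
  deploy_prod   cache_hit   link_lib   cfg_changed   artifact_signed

deploy_prod

Round 1 fires (i), (ii), (iii), (vi), giving link_lib, cache_stale, cache_hit, rollback_ready.
Round 2 fires (v), giving cfg_changed.
Round 3 fires (vii), giving artifact_signed.
Derived: cache_hit (round 1), link_lib (round 1), artifact_signed (round 3), cfg_changed (round 2). deploy_prod never appears in any round.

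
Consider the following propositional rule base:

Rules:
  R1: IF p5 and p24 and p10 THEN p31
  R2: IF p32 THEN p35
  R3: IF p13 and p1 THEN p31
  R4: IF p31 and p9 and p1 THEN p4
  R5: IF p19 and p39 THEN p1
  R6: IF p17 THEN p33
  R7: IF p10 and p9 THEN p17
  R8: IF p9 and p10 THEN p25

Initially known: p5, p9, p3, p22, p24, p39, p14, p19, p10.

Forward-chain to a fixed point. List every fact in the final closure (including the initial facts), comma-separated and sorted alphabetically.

p1, p10, p14, p17, p19, p22, p24, p25, p3, p31, p33, p39, p4, p5, p9

[1] R1 [IF p5 and p24 and p10 THEN p31]; R5 [IF p19 and p39 THEN p1]; R7 [IF p10 and p9 THEN p17]; R8 [IF p9 and p10 THEN p25]. ⇒ new: p31, p1, p17, p25.
[2] R4 [IF p31 and p9 and p1 THEN p4]; R6 [IF p17 THEN p33]. ⇒ new: p4, p33.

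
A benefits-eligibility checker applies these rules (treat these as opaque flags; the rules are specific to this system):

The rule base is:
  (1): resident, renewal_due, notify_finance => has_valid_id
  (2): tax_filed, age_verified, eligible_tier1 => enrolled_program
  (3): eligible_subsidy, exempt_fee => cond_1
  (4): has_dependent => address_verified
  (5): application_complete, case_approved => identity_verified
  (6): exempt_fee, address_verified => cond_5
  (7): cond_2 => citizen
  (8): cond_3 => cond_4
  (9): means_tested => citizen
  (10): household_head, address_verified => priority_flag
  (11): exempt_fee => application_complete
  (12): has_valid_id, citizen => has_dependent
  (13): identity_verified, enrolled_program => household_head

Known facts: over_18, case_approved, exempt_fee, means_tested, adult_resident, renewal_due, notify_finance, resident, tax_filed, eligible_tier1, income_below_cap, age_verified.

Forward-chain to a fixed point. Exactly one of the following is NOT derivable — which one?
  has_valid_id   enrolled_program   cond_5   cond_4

cond_4

Round 1 fires (1), (2), (9), (11), giving has_valid_id, enrolled_program, citizen, application_complete.
Round 2 fires (5), (12), giving identity_verified, has_dependent.
Round 3 fires (4), (13), giving address_verified, household_head.
Round 4 fires (6), (10), giving cond_5, priority_flag.
Derived: has_valid_id (round 1), enrolled_program (round 1), cond_5 (round 4). cond_4 never appears in any round.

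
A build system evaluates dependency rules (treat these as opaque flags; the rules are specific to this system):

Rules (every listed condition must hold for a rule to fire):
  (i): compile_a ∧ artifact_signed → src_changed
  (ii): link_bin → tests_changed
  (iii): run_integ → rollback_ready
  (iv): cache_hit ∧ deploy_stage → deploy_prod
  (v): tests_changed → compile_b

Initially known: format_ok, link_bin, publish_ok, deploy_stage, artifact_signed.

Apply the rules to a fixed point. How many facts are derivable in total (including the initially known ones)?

Round 1: (ii) [link_bin → tests_changed]. New: tests_changed.
Round 2: (v) [tests_changed → compile_b]. New: compile_b.
Closure: {artifact_signed, compile_b, deploy_stage, format_ok, link_bin, publish_ok, tests_changed} — 7 facts.

7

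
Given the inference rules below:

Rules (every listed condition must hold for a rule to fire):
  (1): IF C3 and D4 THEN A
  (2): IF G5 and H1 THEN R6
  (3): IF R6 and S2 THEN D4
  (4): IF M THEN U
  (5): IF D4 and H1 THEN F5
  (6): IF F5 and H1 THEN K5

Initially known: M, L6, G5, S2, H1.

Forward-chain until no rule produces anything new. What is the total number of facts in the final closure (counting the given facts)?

10

[1] (2) [IF G5 and H1 THEN R6]; (4) [IF M THEN U]. ⇒ new: R6, U.
[2] (3) [IF R6 and S2 THEN D4]. ⇒ new: D4.
[3] (5) [IF D4 and H1 THEN F5]. ⇒ new: F5.
[4] (6) [IF F5 and H1 THEN K5]. ⇒ new: K5.
Closure: {D4, F5, G5, H1, K5, L6, M, R6, S2, U} — 10 facts.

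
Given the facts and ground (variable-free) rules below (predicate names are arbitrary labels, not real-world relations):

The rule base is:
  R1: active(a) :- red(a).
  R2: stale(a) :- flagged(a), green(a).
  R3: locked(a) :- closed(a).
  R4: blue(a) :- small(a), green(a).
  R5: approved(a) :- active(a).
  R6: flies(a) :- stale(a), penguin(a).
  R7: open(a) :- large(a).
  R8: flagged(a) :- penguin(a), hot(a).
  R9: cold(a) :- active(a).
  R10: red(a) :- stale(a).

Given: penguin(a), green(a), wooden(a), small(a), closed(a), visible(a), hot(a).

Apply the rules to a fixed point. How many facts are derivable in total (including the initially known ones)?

16

Round 1 — R3, R4, R8, derive locked(a), blue(a), flagged(a).
Round 2 — R2, derive stale(a).
Round 3 — R6, R10, derive flies(a), red(a).
Round 4 — R1, derive active(a).
Round 5 — R5, R9, derive approved(a), cold(a).
Closure: {active(a), approved(a), blue(a), closed(a), cold(a), flagged(a), flies(a), green(a), hot(a), locked(a), penguin(a), red(a), small(a), stale(a), visible(a), wooden(a)} — 16 facts.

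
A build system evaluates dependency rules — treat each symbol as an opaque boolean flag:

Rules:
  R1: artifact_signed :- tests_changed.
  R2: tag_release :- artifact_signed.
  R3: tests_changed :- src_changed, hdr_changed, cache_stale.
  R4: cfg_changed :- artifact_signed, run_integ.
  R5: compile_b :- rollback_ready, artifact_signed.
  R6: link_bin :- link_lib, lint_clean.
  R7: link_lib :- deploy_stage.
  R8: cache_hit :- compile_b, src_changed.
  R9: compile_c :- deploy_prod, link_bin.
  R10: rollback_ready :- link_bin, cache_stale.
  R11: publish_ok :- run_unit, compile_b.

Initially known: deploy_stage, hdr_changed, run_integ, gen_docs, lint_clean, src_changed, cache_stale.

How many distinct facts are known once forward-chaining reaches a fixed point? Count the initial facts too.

16

[1] R3 [tests_changed :- src_changed, hdr_changed, cache_stale.]; R7 [link_lib :- deploy_stage.]. ⇒ new: tests_changed, link_lib.
[2] R1 [artifact_signed :- tests_changed.]; R6 [link_bin :- link_lib, lint_clean.]. ⇒ new: artifact_signed, link_bin.
[3] R2 [tag_release :- artifact_signed.]; R4 [cfg_changed :- artifact_signed, run_integ.]; R10 [rollback_ready :- link_bin, cache_stale.]. ⇒ new: tag_release, cfg_changed, rollback_ready.
[4] R5 [compile_b :- rollback_ready, artifact_signed.]. ⇒ new: compile_b.
[5] R8 [cache_hit :- compile_b, src_changed.]. ⇒ new: cache_hit.
Closure: {artifact_signed, cache_hit, cache_stale, cfg_changed, compile_b, deploy_stage, gen_docs, hdr_changed, link_bin, link_lib, lint_clean, rollback_ready, run_integ, src_changed, tag_release, tests_changed} — 16 facts.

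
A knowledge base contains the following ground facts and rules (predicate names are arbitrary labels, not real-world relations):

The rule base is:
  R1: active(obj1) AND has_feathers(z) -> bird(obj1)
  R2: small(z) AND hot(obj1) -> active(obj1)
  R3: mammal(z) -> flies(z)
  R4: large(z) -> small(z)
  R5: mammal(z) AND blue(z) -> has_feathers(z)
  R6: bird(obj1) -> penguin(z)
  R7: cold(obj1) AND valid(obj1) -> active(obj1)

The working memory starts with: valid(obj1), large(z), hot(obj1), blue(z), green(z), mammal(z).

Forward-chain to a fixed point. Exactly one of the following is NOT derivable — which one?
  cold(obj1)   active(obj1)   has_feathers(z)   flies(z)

cold(obj1)

Round 1: R3 [mammal(z) -> flies(z)]; R4 [large(z) -> small(z)]; R5 [mammal(z) AND blue(z) -> has_feathers(z)]. New: flies(z), small(z), has_feathers(z).
Round 2: R2 [small(z) AND hot(obj1) -> active(obj1)]. New: active(obj1).
Round 3: R1 [active(obj1) AND has_feathers(z) -> bird(obj1)]. New: bird(obj1).
Round 4: R6 [bird(obj1) -> penguin(z)]. New: penguin(z).
Derived: active(obj1) (round 2), has_feathers(z) (round 1), flies(z) (round 1). cold(obj1) never appears in any round.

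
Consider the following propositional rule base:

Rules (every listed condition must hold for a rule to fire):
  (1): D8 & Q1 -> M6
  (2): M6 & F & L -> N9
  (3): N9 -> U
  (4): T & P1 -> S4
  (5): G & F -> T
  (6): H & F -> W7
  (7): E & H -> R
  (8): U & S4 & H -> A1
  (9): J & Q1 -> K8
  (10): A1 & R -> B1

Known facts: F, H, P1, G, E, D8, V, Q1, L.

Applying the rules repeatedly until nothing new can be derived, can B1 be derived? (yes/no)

Round 1 — (1), (5), (6), (7), derive M6, T, W7, R.
Round 2 — (2), (4), derive N9, S4.
Round 3 — (3), derive U.
Round 4 — (8), derive A1.
Round 5 — (10), derive B1.
B1 appears in round 5, so it is derivable.

yes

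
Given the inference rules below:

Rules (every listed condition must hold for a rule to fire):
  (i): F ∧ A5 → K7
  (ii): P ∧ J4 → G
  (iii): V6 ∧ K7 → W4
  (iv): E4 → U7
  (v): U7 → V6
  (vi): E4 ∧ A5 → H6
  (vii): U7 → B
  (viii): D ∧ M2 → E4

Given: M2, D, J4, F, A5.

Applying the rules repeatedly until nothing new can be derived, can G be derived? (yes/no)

no

Round 1 — (i), (viii), derive K7, E4.
Round 2 — (iv), (vi), derive U7, H6.
Round 3 — (v), (vii), derive V6, B.
Round 4 — (iii), derive W4.
Fixed point reached. G is concluded only by (ii); (ii) needs P (never derived).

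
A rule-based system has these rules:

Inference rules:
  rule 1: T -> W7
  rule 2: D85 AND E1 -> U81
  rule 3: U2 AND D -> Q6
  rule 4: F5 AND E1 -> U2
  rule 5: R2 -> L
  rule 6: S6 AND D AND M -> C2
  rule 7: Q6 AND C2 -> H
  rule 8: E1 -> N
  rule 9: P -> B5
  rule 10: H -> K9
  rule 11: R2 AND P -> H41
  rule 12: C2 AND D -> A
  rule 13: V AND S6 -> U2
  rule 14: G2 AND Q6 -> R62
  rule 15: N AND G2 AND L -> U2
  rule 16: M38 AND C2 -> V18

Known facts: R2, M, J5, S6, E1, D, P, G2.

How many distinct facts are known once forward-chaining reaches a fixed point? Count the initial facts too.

Round 1: rule 5 [R2 -> L]; rule 6 [S6 AND D AND M -> C2]; rule 8 [E1 -> N]; rule 9 [P -> B5]; rule 11 [R2 AND P -> H41]. Adds L, C2, N, B5, H41.
Round 2: rule 12 [C2 AND D -> A]; rule 15 [N AND G2 AND L -> U2]. Adds A, U2.
Round 3: rule 3 [U2 AND D -> Q6]. Adds Q6.
Round 4: rule 7 [Q6 AND C2 -> H]; rule 14 [G2 AND Q6 -> R62]. Adds H, R62.
Round 5: rule 10 [H -> K9]. Adds K9.
Closure: {A, B5, C2, D, E1, G2, H, H41, J5, K9, L, M, N, P, Q6, R2, R62, S6, U2} — 19 facts.

19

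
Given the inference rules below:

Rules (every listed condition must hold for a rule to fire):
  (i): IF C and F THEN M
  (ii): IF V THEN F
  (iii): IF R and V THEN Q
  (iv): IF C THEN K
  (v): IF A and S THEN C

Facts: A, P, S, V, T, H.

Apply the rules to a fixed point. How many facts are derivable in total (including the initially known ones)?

10

[1] (ii) [IF V THEN F]; (v) [IF A and S THEN C]. ⇒ new: F, C.
[2] (i) [IF C and F THEN M]; (iv) [IF C THEN K]. ⇒ new: M, K.
Closure: {A, C, F, H, K, M, P, S, T, V} — 10 facts.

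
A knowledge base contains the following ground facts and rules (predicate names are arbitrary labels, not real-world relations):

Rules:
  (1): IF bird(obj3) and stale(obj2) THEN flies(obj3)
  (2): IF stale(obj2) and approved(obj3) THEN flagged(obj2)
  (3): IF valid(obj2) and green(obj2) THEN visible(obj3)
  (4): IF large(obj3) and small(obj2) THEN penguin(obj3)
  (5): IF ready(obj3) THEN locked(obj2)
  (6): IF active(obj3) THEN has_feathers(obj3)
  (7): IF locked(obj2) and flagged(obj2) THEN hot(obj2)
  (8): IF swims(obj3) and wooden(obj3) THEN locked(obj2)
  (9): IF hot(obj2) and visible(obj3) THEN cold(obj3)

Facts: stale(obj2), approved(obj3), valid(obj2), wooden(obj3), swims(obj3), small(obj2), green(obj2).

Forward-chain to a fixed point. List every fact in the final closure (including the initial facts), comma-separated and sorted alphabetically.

Round 1: (2) [IF stale(obj2) and approved(obj3) THEN flagged(obj2)]; (3) [IF valid(obj2) and green(obj2) THEN visible(obj3)]; (8) [IF swims(obj3) and wooden(obj3) THEN locked(obj2)]. New: flagged(obj2), visible(obj3), locked(obj2).
Round 2: (7) [IF locked(obj2) and flagged(obj2) THEN hot(obj2)]. New: hot(obj2).
Round 3: (9) [IF hot(obj2) and visible(obj3) THEN cold(obj3)]. New: cold(obj3).

approved(obj3), cold(obj3), flagged(obj2), green(obj2), hot(obj2), locked(obj2), small(obj2), stale(obj2), swims(obj3), valid(obj2), visible(obj3), wooden(obj3)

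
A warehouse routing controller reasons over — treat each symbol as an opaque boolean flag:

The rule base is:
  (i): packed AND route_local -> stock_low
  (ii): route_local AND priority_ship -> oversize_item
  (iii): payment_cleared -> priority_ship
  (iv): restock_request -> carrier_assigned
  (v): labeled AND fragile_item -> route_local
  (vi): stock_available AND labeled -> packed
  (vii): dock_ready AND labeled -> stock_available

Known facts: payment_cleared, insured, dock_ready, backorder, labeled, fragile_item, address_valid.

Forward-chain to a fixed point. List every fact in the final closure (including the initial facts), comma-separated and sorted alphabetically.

address_valid, backorder, dock_ready, fragile_item, insured, labeled, oversize_item, packed, payment_cleared, priority_ship, route_local, stock_available, stock_low

Round 1 fires (iii), (v), (vii), giving priority_ship, route_local, stock_available.
Round 2 fires (ii), (vi), giving oversize_item, packed.
Round 3 fires (i), giving stock_low.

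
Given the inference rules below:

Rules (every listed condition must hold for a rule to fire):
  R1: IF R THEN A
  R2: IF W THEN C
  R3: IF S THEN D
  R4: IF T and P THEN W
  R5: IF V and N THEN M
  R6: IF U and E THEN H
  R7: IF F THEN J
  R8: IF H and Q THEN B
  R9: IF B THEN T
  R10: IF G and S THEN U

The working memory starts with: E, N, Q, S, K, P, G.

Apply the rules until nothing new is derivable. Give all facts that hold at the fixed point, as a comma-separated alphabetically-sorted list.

B, C, D, E, G, H, K, N, P, Q, S, T, U, W

Round 1: R3 [IF S THEN D]; R10 [IF G and S THEN U]. New: D, U.
Round 2: R6 [IF U and E THEN H]. New: H.
Round 3: R8 [IF H and Q THEN B]. New: B.
Round 4: R9 [IF B THEN T]. New: T.
Round 5: R4 [IF T and P THEN W]. New: W.
Round 6: R2 [IF W THEN C]. New: C.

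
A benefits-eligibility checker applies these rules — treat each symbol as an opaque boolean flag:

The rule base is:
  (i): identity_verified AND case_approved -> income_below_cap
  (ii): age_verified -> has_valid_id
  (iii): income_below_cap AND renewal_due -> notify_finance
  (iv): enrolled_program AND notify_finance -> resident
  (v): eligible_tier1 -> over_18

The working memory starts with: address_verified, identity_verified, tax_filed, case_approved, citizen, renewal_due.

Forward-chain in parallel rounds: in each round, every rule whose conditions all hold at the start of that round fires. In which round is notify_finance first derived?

2

Round 1: (i) [identity_verified AND case_approved -> income_below_cap]. New: income_below_cap.
Round 2: (iii) [income_below_cap AND renewal_due -> notify_finance]. New: notify_finance.
notify_finance first appears in round 2.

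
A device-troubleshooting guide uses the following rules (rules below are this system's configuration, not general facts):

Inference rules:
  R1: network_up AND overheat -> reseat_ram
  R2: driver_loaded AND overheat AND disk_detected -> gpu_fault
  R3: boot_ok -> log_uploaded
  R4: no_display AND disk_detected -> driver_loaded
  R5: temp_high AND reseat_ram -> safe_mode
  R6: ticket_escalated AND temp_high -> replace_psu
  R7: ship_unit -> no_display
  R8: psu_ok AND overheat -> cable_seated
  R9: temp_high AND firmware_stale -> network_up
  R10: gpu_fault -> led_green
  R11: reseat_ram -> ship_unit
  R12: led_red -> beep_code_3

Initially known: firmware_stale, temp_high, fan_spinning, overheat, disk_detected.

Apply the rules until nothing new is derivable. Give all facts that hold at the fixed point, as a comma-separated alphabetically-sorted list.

disk_detected, driver_loaded, fan_spinning, firmware_stale, gpu_fault, led_green, network_up, no_display, overheat, reseat_ram, safe_mode, ship_unit, temp_high

[1] R9 [temp_high AND firmware_stale -> network_up]. ⇒ new: network_up.
[2] R1 [network_up AND overheat -> reseat_ram]. ⇒ new: reseat_ram.
[3] R5 [temp_high AND reseat_ram -> safe_mode]; R11 [reseat_ram -> ship_unit]. ⇒ new: safe_mode, ship_unit.
[4] R7 [ship_unit -> no_display]. ⇒ new: no_display.
[5] R4 [no_display AND disk_detected -> driver_loaded]. ⇒ new: driver_loaded.
[6] R2 [driver_loaded AND overheat AND disk_detected -> gpu_fault]. ⇒ new: gpu_fault.
[7] R10 [gpu_fault -> led_green]. ⇒ new: led_green.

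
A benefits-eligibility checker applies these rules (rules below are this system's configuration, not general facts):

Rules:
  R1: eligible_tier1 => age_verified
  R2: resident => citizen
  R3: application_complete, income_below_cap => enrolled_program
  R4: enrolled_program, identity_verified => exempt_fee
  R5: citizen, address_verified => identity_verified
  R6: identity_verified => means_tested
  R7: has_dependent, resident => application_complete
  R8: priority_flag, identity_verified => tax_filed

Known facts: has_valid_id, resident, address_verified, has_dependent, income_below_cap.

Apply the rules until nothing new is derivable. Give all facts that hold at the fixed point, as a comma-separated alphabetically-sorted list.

address_verified, application_complete, citizen, enrolled_program, exempt_fee, has_dependent, has_valid_id, identity_verified, income_below_cap, means_tested, resident

[1] R2 [resident => citizen]; R7 [has_dependent, resident => application_complete]. ⇒ new: citizen, application_complete.
[2] R3 [application_complete, income_below_cap => enrolled_program]; R5 [citizen, address_verified => identity_verified]. ⇒ new: enrolled_program, identity_verified.
[3] R4 [enrolled_program, identity_verified => exempt_fee]; R6 [identity_verified => means_tested]. ⇒ new: exempt_fee, means_tested.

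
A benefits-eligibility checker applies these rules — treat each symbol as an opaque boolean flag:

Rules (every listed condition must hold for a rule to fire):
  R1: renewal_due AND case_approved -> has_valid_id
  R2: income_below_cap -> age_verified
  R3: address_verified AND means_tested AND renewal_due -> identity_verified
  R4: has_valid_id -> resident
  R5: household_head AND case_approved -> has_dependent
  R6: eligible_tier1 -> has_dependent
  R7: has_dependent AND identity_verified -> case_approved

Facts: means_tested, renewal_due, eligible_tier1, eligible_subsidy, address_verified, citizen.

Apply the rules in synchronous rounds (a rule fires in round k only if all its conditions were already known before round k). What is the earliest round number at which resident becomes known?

[1] R3 [address_verified AND means_tested AND renewal_due -> identity_verified]; R6 [eligible_tier1 -> has_dependent]. ⇒ new: identity_verified, has_dependent.
[2] R7 [has_dependent AND identity_verified -> case_approved]. ⇒ new: case_approved.
[3] R1 [renewal_due AND case_approved -> has_valid_id]. ⇒ new: has_valid_id.
[4] R4 [has_valid_id -> resident]. ⇒ new: resident.
resident first appears in round 4.

4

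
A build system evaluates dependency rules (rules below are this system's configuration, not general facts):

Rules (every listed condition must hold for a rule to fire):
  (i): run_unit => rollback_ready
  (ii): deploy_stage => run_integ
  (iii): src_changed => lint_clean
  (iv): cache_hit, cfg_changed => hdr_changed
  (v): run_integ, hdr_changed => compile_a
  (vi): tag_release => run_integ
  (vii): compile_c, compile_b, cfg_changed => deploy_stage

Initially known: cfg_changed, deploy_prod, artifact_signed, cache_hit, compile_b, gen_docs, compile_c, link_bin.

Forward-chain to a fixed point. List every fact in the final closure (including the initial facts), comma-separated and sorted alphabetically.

Round 1 fires (iv), (vii), giving hdr_changed, deploy_stage.
Round 2 fires (ii), giving run_integ.
Round 3 fires (v), giving compile_a.

artifact_signed, cache_hit, cfg_changed, compile_a, compile_b, compile_c, deploy_prod, deploy_stage, gen_docs, hdr_changed, link_bin, run_integ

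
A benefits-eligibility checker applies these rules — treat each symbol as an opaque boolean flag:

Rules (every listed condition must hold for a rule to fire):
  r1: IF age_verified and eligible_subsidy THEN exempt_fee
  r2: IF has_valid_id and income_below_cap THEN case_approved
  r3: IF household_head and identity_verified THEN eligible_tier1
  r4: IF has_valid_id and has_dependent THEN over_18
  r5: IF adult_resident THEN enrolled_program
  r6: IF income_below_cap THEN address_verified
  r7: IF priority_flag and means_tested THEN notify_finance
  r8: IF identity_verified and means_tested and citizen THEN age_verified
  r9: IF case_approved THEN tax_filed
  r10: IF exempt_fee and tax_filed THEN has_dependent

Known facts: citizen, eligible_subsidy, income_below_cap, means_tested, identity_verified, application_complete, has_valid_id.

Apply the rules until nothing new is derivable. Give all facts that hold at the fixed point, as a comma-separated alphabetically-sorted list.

address_verified, age_verified, application_complete, case_approved, citizen, eligible_subsidy, exempt_fee, has_dependent, has_valid_id, identity_verified, income_below_cap, means_tested, over_18, tax_filed

Round 1 fires r2, r6, r8, giving case_approved, address_verified, age_verified.
Round 2 fires r1, r9, giving exempt_fee, tax_filed.
Round 3 fires r10, giving has_dependent.
Round 4 fires r4, giving over_18.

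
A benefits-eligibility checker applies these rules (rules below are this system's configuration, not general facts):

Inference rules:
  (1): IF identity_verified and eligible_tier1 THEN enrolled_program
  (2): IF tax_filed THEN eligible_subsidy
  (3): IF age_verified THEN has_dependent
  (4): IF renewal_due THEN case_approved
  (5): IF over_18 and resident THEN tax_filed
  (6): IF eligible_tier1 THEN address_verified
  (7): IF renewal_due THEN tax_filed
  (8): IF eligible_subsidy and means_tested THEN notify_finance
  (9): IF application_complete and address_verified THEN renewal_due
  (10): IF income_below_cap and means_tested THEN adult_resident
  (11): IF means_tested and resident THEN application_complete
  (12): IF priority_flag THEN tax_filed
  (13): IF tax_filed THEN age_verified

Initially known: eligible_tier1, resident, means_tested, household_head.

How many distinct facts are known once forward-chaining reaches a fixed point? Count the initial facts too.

13

Round 1 — (6), (11), derive address_verified, application_complete.
Round 2 — (9), derive renewal_due.
Round 3 — (4), (7), derive case_approved, tax_filed.
Round 4 — (2), (13), derive eligible_subsidy, age_verified.
Round 5 — (3), (8), derive has_dependent, notify_finance.
Closure: {address_verified, age_verified, application_complete, case_approved, eligible_subsidy, eligible_tier1, has_dependent, household_head, means_tested, notify_finance, renewal_due, resident, tax_filed} — 13 facts.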